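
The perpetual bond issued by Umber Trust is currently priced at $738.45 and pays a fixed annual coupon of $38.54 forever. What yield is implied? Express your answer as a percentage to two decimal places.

P = C/r ⇒ r = C/P = $38.54/$738.45 = 0.052190

5.22%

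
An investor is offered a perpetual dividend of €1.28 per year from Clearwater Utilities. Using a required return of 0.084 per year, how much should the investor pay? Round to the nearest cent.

€15.24

Level perpetuity: PV = C / r = €1.28 / 0.084 = €15.24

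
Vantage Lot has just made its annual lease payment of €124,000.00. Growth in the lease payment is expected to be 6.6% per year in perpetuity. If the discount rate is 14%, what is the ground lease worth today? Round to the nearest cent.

€1786270.27

D₁ = D₀ × (1 + g) = €124,000.00 × 1.066 = €132,184.0000
Growing perpetuity: P = D₁ / (r − g) = €132,184.0000 / (0.14 − 0.066) = €1,786,270.27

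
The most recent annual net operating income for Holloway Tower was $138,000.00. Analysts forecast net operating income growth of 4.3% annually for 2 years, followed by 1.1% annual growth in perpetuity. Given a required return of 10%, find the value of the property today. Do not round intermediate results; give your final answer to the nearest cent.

$1664282.82

D_1 = 143934.00000
D_2 = 150123.16200
Terminal value at year 2: TV = D_2×(1+g_2)/(r−g_2) = 151774.51678/0.089 = 1705331.64924
P_0 = D_1/(1+r)^1 + D_2/(1+r)^2 + TV/(1+r)^2
    = 130849.09091 + 124068.72893 + 1409364.99937 = 1664282.81920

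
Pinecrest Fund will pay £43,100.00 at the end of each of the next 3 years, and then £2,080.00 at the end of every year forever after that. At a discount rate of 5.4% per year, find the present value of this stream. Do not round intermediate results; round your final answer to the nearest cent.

£149394.13

PV of 3-year annuity: £43,100.00 × [1 − (1+0.054)^−3] / 0.054 = 116497.77356
Perpetuity value at year 3: £2,080.00 / 0.054 = 38518.51852
PV of perpetuity: 38518.51852 / (1+0.054)^3 = 32896.35218
Total PV = 116497.77356 + 32896.35218 = 149394.12574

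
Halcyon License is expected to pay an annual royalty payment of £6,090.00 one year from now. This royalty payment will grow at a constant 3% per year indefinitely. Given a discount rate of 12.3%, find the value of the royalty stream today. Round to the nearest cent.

£65483.87

Growing perpetuity: P = D₁ / (r − g) = £6,090.0000 / (0.123 − 0.03) = £65,483.87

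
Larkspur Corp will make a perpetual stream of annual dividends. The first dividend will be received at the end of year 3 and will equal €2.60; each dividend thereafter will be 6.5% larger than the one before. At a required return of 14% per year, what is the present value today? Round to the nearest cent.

€26.67

Value at end of year 2: C₁ / (r − g) = €2.60 / (0.14 − 0.065) = €34.6667
Discount to today: PV = €34.6667 / (1 + 0.14)^2 = €34.6667 / 1.299600 = €26.67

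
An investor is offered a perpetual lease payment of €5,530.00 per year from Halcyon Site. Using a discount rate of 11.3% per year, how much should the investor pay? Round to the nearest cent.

Level perpetuity: PV = C / r = €5,530.00 / 0.113 = €48,938.05

€48938.05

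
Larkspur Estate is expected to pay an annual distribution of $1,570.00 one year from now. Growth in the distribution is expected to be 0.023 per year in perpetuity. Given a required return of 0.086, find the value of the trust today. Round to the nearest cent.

$24920.63

Growing perpetuity: P = D₁ / (r − g) = $1,570.0000 / (0.086 − 0.023) = $24,920.63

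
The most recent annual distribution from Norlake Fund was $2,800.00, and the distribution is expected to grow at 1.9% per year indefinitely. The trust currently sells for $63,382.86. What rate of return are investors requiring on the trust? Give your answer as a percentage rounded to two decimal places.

D₁ = $2,800.00 × 1.019 = $2,853.2000
P = D₁/(r − g) ⇒ r = D₁/P + g = $2,853.2000/$63,382.86 + 0.019 = 0.045015 + 0.019 = 0.064015

6.40%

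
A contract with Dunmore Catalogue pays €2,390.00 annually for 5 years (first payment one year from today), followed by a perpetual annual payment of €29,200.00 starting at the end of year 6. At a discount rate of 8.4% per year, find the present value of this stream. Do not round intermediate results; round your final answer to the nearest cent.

€241693.58

PV of 5-year annuity: €2,390.00 × [1 − (1+0.084)^−5] / 0.084 = 9442.81486
Perpetuity value at year 5: €29,200.00 / 0.084 = 347619.04762
PV of perpetuity: 347619.04762 / (1+0.084)^5 = 232250.76564
Total PV = 9442.81486 + 232250.76564 = 241693.58050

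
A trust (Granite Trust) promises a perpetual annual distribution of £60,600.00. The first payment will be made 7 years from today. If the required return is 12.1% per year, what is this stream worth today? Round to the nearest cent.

Value at end of year 6: C / r = £60,600.00 / 0.121 = £500,826.4463
Discount to today: PV = £500,826.4463 / (1 + 0.121)^6 = £500,826.4463 / 1.984420 = £252,379.21

£252379.21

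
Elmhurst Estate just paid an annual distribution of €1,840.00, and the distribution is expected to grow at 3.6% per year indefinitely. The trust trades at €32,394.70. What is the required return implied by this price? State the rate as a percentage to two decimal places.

9.48%

D₁ = €1,840.00 × 1.036 = €1,906.2400
P = D₁/(r − g) ⇒ r = D₁/P + g = €1,906.2400/€32,394.70 + 0.036 = 0.058844 + 0.036 = 0.094844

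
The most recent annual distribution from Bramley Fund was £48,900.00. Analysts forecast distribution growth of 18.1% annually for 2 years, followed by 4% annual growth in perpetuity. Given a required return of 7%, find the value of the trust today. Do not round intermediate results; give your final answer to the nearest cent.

D_1 = 57750.90000
D_2 = 68203.81290
Terminal value at year 2: TV = D_2×(1+g_2)/(r−g_2) = 70931.96542/0.03 = 2364398.84720
P_0 = D_1/(1+r)^1 + D_2/(1+r)^2 + TV/(1+r)^2
    = 53972.80374 + 59571.85160 + 2065157.52223 = 2178702.17757

£2178702.18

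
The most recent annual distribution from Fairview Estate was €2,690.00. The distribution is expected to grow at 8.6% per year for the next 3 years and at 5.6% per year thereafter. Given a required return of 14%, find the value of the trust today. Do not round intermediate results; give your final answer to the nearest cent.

D_1 = 2921.34000
D_2 = 3172.57524
D_3 = 3445.41671
Terminal value at year 3: TV = D_3×(1+g_2)/(r−g_2) = 3638.36005/0.084 = 43313.81008
P_0 = D_1/(1+r)^1 + D_2/(1+r)^2 + D_3/(1+r)^3 + TV/(1+r)^3
    = 2562.57895 + 2441.19363 + 2325.55814 + 29235.58806 = 36564.91878

€36564.92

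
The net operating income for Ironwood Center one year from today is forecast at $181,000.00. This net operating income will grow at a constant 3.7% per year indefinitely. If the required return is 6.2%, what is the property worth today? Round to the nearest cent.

Growing perpetuity: P = D₁ / (r − g) = $181,000.0000 / (0.062 − 0.037) = $7,240,000.00

$7240000.00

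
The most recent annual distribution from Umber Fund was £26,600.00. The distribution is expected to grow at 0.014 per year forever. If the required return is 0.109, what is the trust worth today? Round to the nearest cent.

£283920.00

D₁ = D₀ × (1 + g) = £26,600.00 × 1.014 = £26,972.4000
Growing perpetuity: P = D₁ / (r − g) = £26,972.4000 / (0.109 − 0.014) = £283,920.00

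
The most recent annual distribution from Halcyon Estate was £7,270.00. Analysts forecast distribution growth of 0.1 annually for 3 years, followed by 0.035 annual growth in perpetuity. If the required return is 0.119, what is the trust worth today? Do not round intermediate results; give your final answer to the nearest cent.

D_1 = 7997.00000
D_2 = 8796.70000
D_3 = 9676.37000
Terminal value at year 3: TV = D_3×(1+g_2)/(r−g_2) = 10015.04295/0.084 = 119226.70179
P_0 = D_1/(1+r)^1 + D_2/(1+r)^2 + D_3/(1+r)^3 + TV/(1+r)^3
    = 7146.55943 + 7025.21481 + 6905.93055 + 85090.93004 = 106168.63483

£106168.63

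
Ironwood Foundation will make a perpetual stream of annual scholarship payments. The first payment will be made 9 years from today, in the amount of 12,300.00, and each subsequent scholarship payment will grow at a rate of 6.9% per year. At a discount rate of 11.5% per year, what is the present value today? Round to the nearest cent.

Value at end of year 8: C₁ / (r − g) = 12,300.00 / (0.115 − 0.069) = 267,391.3043
Discount to today: PV = 267,391.3043 / (1 + 0.115)^8 = 267,391.3043 / 2.388905 = 111,930.47

111930.47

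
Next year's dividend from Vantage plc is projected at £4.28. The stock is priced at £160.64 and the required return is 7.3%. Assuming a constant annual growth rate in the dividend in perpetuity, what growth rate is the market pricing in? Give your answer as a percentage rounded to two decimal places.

P = D₁/(r−g) ⇒ g = r − D₁/P = 0.073 − £4.28/£160.64 = 0.046357

4.64%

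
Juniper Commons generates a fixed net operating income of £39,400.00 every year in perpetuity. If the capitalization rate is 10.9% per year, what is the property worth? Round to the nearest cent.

Level perpetuity: PV = C / r = £39,400.00 / 0.109 = £361,467.89

£361467.89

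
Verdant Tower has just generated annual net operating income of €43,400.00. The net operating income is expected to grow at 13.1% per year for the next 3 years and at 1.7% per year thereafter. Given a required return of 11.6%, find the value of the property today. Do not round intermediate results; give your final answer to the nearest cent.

D_1 = 49085.40000
D_2 = 55515.58740
D_3 = 62788.12935
Terminal value at year 3: TV = D_3×(1+g_2)/(r−g_2) = 63855.52755/0.099 = 645005.32877
P_0 = D_1/(1+r)^1 + D_2/(1+r)^2 + D_3/(1+r)^3 + TV/(1+r)^3
    = 43983.33333 + 44574.50717 + 45173.62689 + 464056.34895 = 597787.81634

€597787.82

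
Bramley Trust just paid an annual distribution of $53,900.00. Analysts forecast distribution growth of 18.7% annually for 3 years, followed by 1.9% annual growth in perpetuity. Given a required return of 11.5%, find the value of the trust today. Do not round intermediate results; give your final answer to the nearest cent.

$873767.18

D_1 = 63979.30000
D_2 = 75943.42910
D_3 = 90144.85034
Terminal value at year 3: TV = D_3×(1+g_2)/(r−g_2) = 91857.60250/0.096 = 956850.02602
P_0 = D_1/(1+r)^1 + D_2/(1+r)^2 + D_3/(1+r)^3 + TV/(1+r)^3
    = 57380.53812 + 61085.82847 + 65030.38421 + 690270.43240 = 873767.18319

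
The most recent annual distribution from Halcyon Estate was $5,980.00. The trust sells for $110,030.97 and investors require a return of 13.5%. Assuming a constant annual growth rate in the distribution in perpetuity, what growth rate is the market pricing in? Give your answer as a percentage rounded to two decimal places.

7.65%

P = D₀(1+g)/(r−g) ⇒ P(r−g) = D₀(1+g) ⇒ g(P+D₀) = P·r − D₀
g = (P·r − D₀)/(P + D₀) = ($110,030.97×0.135 − $5,980.00) / ($110,030.97 + $5,980.00) = 0.076494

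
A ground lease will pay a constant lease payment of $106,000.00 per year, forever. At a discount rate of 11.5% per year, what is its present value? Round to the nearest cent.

Level perpetuity: PV = C / r = $106,000.00 / 0.115 = $921,739.13

$921739.13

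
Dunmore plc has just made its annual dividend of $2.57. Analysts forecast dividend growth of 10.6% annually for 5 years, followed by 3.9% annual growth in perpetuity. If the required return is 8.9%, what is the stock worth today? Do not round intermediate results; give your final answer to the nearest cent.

$71.17

D_1 = 2.84242
D_2 = 3.14372
D_3 = 3.47695
D_4 = 3.84551
D_5 = 4.25313
Terminal value at year 5: TV = D_5×(1+g_2)/(r−g_2) = 4.41900/0.05 = 88.38006
P_0 = D_1/(1+r)^1 + D_2/(1+r)^2 + D_3/(1+r)^3 + D_4/(1+r)^4 + D_5/(1+r)^5 + TV/(1+r)^5
    = 2.61012 + 2.65087 + 2.69225 + 2.73427 + 2.77696 + 57.70519 = 71.16966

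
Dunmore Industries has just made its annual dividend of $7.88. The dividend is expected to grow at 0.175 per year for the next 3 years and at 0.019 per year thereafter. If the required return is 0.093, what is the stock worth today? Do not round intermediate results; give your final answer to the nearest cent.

D_1 = 9.25900
D_2 = 10.87932
D_3 = 12.78321
Terminal value at year 3: TV = D_3×(1+g_2)/(r−g_2) = 13.02609/0.074 = 176.02821
P_0 = D_1/(1+r)^1 + D_2/(1+r)^2 + D_3/(1+r)^3 + TV/(1+r)^3
    = 8.47118 + 9.10671 + 9.78992 + 134.80990 = 162.17772

$162.18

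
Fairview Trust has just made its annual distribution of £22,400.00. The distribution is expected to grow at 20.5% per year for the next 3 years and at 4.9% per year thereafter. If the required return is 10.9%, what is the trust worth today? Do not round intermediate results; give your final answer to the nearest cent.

D_1 = 26992.00000
D_2 = 32525.36000
D_3 = 39193.05880
Terminal value at year 3: TV = D_3×(1+g_2)/(r−g_2) = 41113.51868/0.06 = 685225.31135
P_0 = D_1/(1+r)^1 + D_2/(1+r)^2 + D_3/(1+r)^3 + TV/(1+r)^3
    = 24339.04418 + 26445.94070 + 28735.21961 + 502387.42288 = 581907.62738

£581907.63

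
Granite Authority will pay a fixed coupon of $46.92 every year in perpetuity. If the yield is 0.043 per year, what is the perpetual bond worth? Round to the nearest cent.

Level perpetuity: PV = C / r = $46.92 / 0.043 = $1,091.16

$1091.16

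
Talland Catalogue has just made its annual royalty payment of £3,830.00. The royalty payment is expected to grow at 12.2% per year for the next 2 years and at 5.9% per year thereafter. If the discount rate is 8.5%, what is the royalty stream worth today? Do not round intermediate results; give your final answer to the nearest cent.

£174876.09

D_1 = 4297.26000
D_2 = 4821.52572
Terminal value at year 2: TV = D_2×(1+g_2)/(r−g_2) = 5105.99574/0.026 = 196384.45144
P_0 = D_1/(1+r)^1 + D_2/(1+r)^2 + TV/(1+r)^2
    = 3960.60829 + 4095.67051 + 166819.81052 = 174876.08933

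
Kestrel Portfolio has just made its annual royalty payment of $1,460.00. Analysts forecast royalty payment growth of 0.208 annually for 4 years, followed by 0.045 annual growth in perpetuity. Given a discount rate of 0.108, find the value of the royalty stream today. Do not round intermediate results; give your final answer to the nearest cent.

D_1 = 1763.68000
D_2 = 2130.52544
D_3 = 2573.67473
D_4 = 3108.99908
Terminal value at year 4: TV = D_4×(1+g_2)/(r−g_2) = 3248.90403/0.063 = 51569.90530
P_0 = D_1/(1+r)^1 + D_2/(1+r)^2 + D_3/(1+r)^3 + D_4/(1+r)^4 + TV/(1+r)^4
    = 1591.76895 + 1735.43041 + 1892.05770 + 2062.82104 + 34216.63463 = 41498.71273

$41498.71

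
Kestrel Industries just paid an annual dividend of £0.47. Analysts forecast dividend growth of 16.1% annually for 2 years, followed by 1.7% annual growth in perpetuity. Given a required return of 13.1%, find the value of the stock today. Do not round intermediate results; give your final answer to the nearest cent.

£5.40

D_1 = 0.54567
D_2 = 0.63352
Terminal value at year 2: TV = D_2×(1+g_2)/(r−g_2) = 0.64429/0.114 = 5.65169
P_0 = D_1/(1+r)^1 + D_2/(1+r)^2 + TV/(1+r)^2
    = 0.48247 + 0.49526 + 4.41828 = 5.39601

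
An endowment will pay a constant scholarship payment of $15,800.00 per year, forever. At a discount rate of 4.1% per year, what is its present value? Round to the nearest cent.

$385365.85

Level perpetuity: PV = C / r = $15,800.00 / 0.041 = $385,365.85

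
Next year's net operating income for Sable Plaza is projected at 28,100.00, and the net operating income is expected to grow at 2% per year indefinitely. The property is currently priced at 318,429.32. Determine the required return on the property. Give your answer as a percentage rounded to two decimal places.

10.82%

P = D₁/(r − g) ⇒ r = D₁/P + g = 28,100.0000/318,429.32 + 0.02 = 0.088246 + 0.02 = 0.108246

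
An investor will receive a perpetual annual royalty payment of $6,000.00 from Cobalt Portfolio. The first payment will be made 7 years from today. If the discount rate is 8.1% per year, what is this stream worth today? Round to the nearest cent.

Value at end of year 6: C / r = $6,000.00 / 0.081 = $74,074.0741
Discount to today: PV = $74,074.0741 / (1 + 0.081)^6 = $74,074.0741 / 1.595711 = $46,420.74

$46420.74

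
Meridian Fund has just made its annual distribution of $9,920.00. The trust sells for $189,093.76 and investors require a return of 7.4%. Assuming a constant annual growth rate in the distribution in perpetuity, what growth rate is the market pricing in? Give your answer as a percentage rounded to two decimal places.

P = D₀(1+g)/(r−g) ⇒ P(r−g) = D₀(1+g) ⇒ g(P+D₀) = P·r − D₀
g = (P·r − D₀)/(P + D₀) = ($189,093.76×0.074 − $9,920.00) / ($189,093.76 + $9,920.00) = 0.020466

2.05%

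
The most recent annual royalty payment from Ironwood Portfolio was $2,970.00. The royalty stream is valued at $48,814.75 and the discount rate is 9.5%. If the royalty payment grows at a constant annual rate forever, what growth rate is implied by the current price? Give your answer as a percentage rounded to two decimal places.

3.22%

P = D₀(1+g)/(r−g) ⇒ P(r−g) = D₀(1+g) ⇒ g(P+D₀) = P·r − D₀
g = (P·r − D₀)/(P + D₀) = ($48,814.75×0.095 − $2,970.00) / ($48,814.75 + $2,970.00) = 0.032199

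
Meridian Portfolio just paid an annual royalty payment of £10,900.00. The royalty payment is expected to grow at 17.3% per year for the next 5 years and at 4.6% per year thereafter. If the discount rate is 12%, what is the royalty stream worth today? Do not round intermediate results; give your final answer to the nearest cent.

D_1 = 12785.70000
D_2 = 14997.62610
D_3 = 17592.21542
D_4 = 20635.66868
D_5 = 24205.63936
Terminal value at year 5: TV = D_5×(1+g_2)/(r−g_2) = 25319.09877/0.074 = 342149.98344
P_0 = D_1/(1+r)^1 + D_2/(1+r)^2 + D_3/(1+r)^3 + D_4/(1+r)^4 + D_5/(1+r)^5 + TV/(1+r)^5
    = 11415.80357 + 11956.01570 + 12521.79145 + 13114.34051 + 13734.92984 + 194145.08929 = 256887.97036

£256887.97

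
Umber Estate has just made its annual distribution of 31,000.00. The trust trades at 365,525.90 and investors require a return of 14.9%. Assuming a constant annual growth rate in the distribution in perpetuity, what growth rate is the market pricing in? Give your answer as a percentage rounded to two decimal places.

5.92%

P = D₀(1+g)/(r−g) ⇒ P(r−g) = D₀(1+g) ⇒ g(P+D₀) = P·r − D₀
g = (P·r − D₀)/(P + D₀) = (365,525.90×0.149 − 31,000.00) / (365,525.90 + 31,000.00) = 0.059172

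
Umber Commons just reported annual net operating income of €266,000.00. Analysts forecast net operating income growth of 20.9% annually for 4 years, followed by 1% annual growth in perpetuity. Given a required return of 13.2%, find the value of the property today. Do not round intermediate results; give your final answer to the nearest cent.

€4122919.21

D_1 = 321594.00000
D_2 = 388807.14600
D_3 = 470067.83951
D_4 = 568312.01797
Terminal value at year 4: TV = D_4×(1+g_2)/(r−g_2) = 573995.13815/0.122 = 4704878.18158
P_0 = D_1/(1+r)^1 + D_2/(1+r)^2 + D_3/(1+r)^3 + D_4/(1+r)^4 + TV/(1+r)^4
    = 284093.63958 + 303418.03025 + 324056.88920 + 346099.62813 + 2865251.01978 = 4122919.20695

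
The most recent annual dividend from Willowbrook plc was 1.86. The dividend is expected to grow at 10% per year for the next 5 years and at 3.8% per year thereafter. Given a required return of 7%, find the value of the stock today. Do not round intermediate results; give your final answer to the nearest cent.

79.39

D_1 = 2.04600
D_2 = 2.25060
D_3 = 2.47566
D_4 = 2.72323
D_5 = 2.99555
Terminal value at year 5: TV = D_5×(1+g_2)/(r−g_2) = 3.10938/0.032 = 97.16811
P_0 = D_1/(1+r)^1 + D_2/(1+r)^2 + D_3/(1+r)^3 + D_4/(1+r)^4 + D_5/(1+r)^5 + TV/(1+r)^5
    = 1.91215 + 1.96576 + 2.02088 + 2.07754 + 2.13578 + 69.27952 = 79.39163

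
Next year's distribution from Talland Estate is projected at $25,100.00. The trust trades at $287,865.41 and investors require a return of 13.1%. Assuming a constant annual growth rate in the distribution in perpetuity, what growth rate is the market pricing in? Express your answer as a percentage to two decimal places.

P = D₁/(r−g) ⇒ g = r − D₁/P = 0.131 − $25,100.00/$287,865.41 = 0.043806

4.38%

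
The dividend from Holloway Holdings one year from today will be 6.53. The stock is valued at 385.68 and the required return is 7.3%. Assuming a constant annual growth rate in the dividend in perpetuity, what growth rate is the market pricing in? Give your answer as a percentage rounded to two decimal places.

P = D₁/(r−g) ⇒ g = r − D₁/P = 0.073 − 6.53/385.68 = 0.056069

5.61%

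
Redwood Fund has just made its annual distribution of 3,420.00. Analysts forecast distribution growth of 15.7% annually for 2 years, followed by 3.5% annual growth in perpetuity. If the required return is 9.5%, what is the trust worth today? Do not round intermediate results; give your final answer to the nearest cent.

D_1 = 3956.94000
D_2 = 4578.17958
Terminal value at year 2: TV = D_2×(1+g_2)/(r−g_2) = 4738.41587/0.06 = 78973.59775
P_0 = D_1/(1+r)^1 + D_2/(1+r)^2 + TV/(1+r)^2
    = 3613.64384 + 3818.25198 + 65864.84665 = 73296.74247

73296.74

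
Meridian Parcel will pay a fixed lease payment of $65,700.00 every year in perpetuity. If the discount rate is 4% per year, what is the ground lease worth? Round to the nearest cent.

Level perpetuity: PV = C / r = $65,700.00 / 0.04 = $1,642,500.00

$1642500.00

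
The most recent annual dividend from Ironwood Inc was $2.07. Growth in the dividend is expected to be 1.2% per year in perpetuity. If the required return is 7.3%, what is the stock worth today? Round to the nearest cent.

$34.34

D₁ = D₀ × (1 + g) = $2.07 × 1.012 = $2.0948
Growing perpetuity: P = D₁ / (r − g) = $2.0948 / (0.073 − 0.012) = $34.34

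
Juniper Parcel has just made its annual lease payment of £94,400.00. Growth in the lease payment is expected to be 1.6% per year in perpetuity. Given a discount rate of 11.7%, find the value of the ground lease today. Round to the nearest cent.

D₁ = D₀ × (1 + g) = £94,400.00 × 1.016 = £95,910.4000
Growing perpetuity: P = D₁ / (r − g) = £95,910.4000 / (0.117 − 0.016) = £949,607.92

£949607.92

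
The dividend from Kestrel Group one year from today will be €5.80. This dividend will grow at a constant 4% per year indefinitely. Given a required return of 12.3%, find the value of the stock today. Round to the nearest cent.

€69.88

Growing perpetuity: P = D₁ / (r − g) = €5.8000 / (0.123 − 0.04) = €69.88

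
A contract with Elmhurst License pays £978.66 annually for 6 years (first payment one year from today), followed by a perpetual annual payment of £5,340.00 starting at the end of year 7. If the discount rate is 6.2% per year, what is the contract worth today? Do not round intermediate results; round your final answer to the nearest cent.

£64817.01

PV of 6-year annuity: £978.66 × [1 − (1+0.062)^−6] / 0.062 = 4782.29638
Perpetuity value at year 6: £5,340.00 / 0.062 = 86129.03226
PV of perpetuity: 86129.03226 / (1+0.062)^6 = 60034.71691
Total PV = 4782.29638 + 60034.71691 = 64817.01328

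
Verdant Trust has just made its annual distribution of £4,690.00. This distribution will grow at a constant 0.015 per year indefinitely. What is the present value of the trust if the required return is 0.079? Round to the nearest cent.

D₁ = D₀ × (1 + g) = £4,690.00 × 1.015 = £4,760.3500
Growing perpetuity: P = D₁ / (r − g) = £4,760.3500 / (0.079 − 0.015) = £74,380.47

£74380.47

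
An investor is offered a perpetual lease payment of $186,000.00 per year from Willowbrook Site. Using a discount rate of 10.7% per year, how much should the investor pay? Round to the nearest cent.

Level perpetuity: PV = C / r = $186,000.00 / 0.107 = $1,738,317.76

$1738317.76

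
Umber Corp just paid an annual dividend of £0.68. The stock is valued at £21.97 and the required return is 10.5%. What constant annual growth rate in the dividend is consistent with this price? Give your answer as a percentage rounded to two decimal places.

7.18%

P = D₀(1+g)/(r−g) ⇒ P(r−g) = D₀(1+g) ⇒ g(P+D₀) = P·r − D₀
g = (P·r − D₀)/(P + D₀) = (£21.97×0.105 − £0.68) / (£21.97 + £0.68) = 0.071826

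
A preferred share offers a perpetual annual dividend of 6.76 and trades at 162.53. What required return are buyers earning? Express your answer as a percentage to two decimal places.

4.16%

P = C/r ⇒ r = C/P = 6.76/162.53 = 0.041592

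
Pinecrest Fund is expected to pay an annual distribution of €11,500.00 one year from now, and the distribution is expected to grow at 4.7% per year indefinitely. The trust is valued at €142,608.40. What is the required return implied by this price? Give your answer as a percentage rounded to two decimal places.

P = D₁/(r − g) ⇒ r = D₁/P + g = €11,500.0000/€142,608.40 + 0.047 = 0.080640 + 0.047 = 0.127640

12.76%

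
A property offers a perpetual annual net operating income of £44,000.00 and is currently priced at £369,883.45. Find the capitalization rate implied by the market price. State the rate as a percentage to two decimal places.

P = C/r ⇒ r = C/P = £44,000.00/£369,883.45 = 0.118956

11.90%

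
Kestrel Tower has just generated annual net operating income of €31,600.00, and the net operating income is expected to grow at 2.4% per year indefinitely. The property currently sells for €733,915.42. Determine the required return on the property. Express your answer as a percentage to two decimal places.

6.81%

D₁ = €31,600.00 × 1.024 = €32,358.4000
P = D₁/(r − g) ⇒ r = D₁/P + g = €32,358.4000/€733,915.42 + 0.024 = 0.044090 + 0.024 = 0.068090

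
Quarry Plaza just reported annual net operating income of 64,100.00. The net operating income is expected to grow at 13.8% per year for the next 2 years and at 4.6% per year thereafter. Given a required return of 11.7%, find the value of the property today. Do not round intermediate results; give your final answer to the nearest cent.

1112026.33

D_1 = 72945.80000
D_2 = 83012.32040
Terminal value at year 2: TV = D_2×(1+g_2)/(r−g_2) = 86830.88714/0.071 = 1222970.24139
P_0 = D_1/(1+r)^1 + D_2/(1+r)^2 + TV/(1+r)^2
    = 65305.10295 + 66532.86228 + 980188.36536 = 1112026.33059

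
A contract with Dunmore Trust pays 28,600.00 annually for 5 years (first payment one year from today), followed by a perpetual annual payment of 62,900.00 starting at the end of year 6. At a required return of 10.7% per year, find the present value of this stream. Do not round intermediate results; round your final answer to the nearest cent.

460118.67

PV of 5-year annuity: 28,600.00 × [1 − (1+0.107)^−5] / 0.107 = 106505.23013
Perpetuity value at year 5: 62,900.00 / 0.107 = 587850.46729
PV of perpetuity: 587850.46729 / (1+0.107)^5 = 353613.44018
Total PV = 106505.23013 + 353613.44018 = 460118.67031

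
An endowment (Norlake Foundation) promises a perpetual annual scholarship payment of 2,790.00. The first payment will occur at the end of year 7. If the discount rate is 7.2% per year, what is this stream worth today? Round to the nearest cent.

25533.07

Value at end of year 6: C / r = 2,790.00 / 0.072 = 38,750.0000
Discount to today: PV = 38,750.0000 / (1 + 0.072)^6 = 38,750.0000 / 1.517640 = 25,533.07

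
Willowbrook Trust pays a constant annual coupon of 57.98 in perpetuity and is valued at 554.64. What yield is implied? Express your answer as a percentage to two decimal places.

P = C/r ⇒ r = C/P = 57.98/554.64 = 0.104536

10.45%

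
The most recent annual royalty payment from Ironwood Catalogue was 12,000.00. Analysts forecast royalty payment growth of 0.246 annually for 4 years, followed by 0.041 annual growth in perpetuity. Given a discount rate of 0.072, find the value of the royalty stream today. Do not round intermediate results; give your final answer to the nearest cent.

806371.20

D_1 = 14952.00000
D_2 = 18630.19200
D_3 = 23213.21923
D_4 = 28923.67116
Terminal value at year 4: TV = D_4×(1+g_2)/(r−g_2) = 30109.54168/0.031 = 971275.53809
P_0 = D_1/(1+r)^1 + D_2/(1+r)^2 + D_3/(1+r)^3 + D_4/(1+r)^4 + TV/(1+r)^4
    = 13947.76119 + 16211.67019 + 18843.04203 + 21901.52087 + 735467.20092 = 806371.19522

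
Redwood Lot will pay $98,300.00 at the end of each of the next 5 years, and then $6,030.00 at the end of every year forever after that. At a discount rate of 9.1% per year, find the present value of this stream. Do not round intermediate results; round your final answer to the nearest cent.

$424232.56

PV of 5-year annuity: $98,300.00 × [1 − (1+0.091)^−5] / 0.091 = 381362.69494
Perpetuity value at year 5: $6,030.00 / 0.091 = 66263.73626
PV of perpetuity: 66263.73626 / (1+0.091)^5 = 42869.87003
Total PV = 381362.69494 + 42869.87003 = 424232.56497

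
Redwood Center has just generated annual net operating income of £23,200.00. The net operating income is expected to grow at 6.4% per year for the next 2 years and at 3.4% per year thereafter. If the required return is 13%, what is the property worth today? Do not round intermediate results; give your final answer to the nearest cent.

D_1 = 24684.80000
D_2 = 26264.62720
Terminal value at year 2: TV = D_2×(1+g_2)/(r−g_2) = 27157.62452/0.096 = 282891.92213
P_0 = D_1/(1+r)^1 + D_2/(1+r)^2 + TV/(1+r)^2
    = 21844.95575 + 20569.05568 + 221545.87057 = 263959.88201

£263959.88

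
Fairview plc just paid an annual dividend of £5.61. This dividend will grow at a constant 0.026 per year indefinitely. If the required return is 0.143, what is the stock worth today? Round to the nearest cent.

£49.20

D₁ = D₀ × (1 + g) = £5.61 × 1.026 = £5.7559
Growing perpetuity: P = D₁ / (r − g) = £5.7559 / (0.143 − 0.026) = £49.20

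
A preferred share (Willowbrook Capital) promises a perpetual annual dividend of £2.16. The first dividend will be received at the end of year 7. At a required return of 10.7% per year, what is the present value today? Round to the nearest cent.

Value at end of year 6: C / r = £2.16 / 0.107 = £20.1869
Discount to today: PV = £20.1869 / (1 + 0.107)^6 = £20.1869 / 1.840288 = £10.97

£10.97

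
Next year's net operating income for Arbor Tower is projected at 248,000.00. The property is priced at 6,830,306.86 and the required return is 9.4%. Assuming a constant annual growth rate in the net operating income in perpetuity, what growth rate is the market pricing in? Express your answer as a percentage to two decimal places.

P = D₁/(r−g) ⇒ g = r − D₁/P = 0.094 − 248,000.00/6,830,306.86 = 0.057691

5.77%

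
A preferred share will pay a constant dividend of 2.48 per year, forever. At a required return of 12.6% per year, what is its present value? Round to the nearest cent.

Level perpetuity: PV = C / r = 2.48 / 0.126 = 19.68

19.68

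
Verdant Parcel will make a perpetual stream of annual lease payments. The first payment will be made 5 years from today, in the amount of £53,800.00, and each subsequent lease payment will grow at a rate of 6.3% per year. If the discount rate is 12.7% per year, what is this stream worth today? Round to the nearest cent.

Value at end of year 4: C₁ / (r − g) = £53,800.00 / (0.127 − 0.063) = £840,625.0000
Discount to today: PV = £840,625.0000 / (1 + 0.127)^4 = £840,625.0000 / 1.613228 = £521,082.68

£521082.68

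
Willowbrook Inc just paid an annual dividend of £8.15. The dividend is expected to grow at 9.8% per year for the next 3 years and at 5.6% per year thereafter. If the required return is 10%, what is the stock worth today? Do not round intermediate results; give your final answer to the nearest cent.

D_1 = 8.94870
D_2 = 9.82567
D_3 = 10.78859
Terminal value at year 3: TV = D_3×(1+g_2)/(r−g_2) = 11.39275/0.044 = 258.92612
P_0 = D_1/(1+r)^1 + D_2/(1+r)^2 + D_3/(1+r)^3 + TV/(1+r)^3
    = 8.13518 + 8.12039 + 8.10563 + 194.53503 = 218.89623

£218.90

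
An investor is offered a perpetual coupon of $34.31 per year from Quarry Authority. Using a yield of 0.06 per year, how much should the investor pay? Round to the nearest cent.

Level perpetuity: PV = C / r = $34.31 / 0.06 = $571.83

$571.83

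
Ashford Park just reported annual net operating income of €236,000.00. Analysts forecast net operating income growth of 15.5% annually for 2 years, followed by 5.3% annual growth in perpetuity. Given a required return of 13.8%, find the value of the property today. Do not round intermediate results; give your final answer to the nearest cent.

€3494254.11

D_1 = 272580.00000
D_2 = 314829.90000
Terminal value at year 2: TV = D_2×(1+g_2)/(r−g_2) = 331515.88470/0.085 = 3900186.87882
P_0 = D_1/(1+r)^1 + D_2/(1+r)^2 + TV/(1+r)^2
    = 239525.48330 + 243103.63200 + 3011624.99407 = 3494254.10938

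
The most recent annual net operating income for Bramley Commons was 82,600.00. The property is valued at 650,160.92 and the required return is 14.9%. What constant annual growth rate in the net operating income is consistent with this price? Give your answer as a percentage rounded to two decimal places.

1.95%

P = D₀(1+g)/(r−g) ⇒ P(r−g) = D₀(1+g) ⇒ g(P+D₀) = P·r − D₀
g = (P·r − D₀)/(P + D₀) = (650,160.92×0.149 − 82,600.00) / (650,160.92 + 82,600.00) = 0.019480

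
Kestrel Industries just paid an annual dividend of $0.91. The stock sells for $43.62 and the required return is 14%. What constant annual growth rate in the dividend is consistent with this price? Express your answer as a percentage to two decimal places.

11.67%

P = D₀(1+g)/(r−g) ⇒ P(r−g) = D₀(1+g) ⇒ g(P+D₀) = P·r − D₀
g = (P·r − D₀)/(P + D₀) = ($43.62×0.14 − $0.91) / ($43.62 + $0.91) = 0.116703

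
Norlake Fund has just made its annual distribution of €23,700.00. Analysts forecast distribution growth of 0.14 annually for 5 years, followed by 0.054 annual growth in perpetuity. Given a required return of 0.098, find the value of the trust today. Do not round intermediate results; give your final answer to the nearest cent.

D_1 = 27018.00000
D_2 = 30800.52000
D_3 = 35112.59280
D_4 = 40028.35579
D_5 = 45632.32560
Terminal value at year 5: TV = D_5×(1+g_2)/(r−g_2) = 48096.47119/0.044 = 1093101.61785
P_0 = D_1/(1+r)^1 + D_2/(1+r)^2 + D_3/(1+r)^3 + D_4/(1+r)^4 + D_5/(1+r)^5 + TV/(1+r)^5
    = 24606.55738 + 25547.79181 + 26525.02975 + 27539.64837 + 28593.07755 + 684934.17580 = 817746.28066

€817746.28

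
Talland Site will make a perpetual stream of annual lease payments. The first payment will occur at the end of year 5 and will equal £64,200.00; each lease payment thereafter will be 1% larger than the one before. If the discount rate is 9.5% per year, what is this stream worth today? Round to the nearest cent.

£525363.17

Value at end of year 4: C₁ / (r − g) = £64,200.00 / (0.095 − 0.01) = £755,294.1176
Discount to today: PV = £755,294.1176 / (1 + 0.095)^4 = £755,294.1176 / 1.437661 = £525,363.17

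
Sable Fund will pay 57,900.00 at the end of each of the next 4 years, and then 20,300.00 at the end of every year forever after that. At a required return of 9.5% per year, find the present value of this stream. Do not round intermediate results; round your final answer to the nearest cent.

PV of 4-year annuity: 57,900.00 × [1 − (1+0.095)^−4] / 0.095 = 185539.45692
Perpetuity value at year 4: 20,300.00 / 0.095 = 213684.21053
PV of perpetuity: 213684.21053 / (1+0.095)^4 = 148633.24377
Total PV = 185539.45692 + 148633.24377 = 334172.70068

334172.70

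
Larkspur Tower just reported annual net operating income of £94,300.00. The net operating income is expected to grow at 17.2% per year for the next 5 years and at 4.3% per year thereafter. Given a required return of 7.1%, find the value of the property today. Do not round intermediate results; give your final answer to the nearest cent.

D_1 = 110519.60000
D_2 = 129528.97120
D_3 = 151807.95425
D_4 = 177918.92238
D_5 = 208520.97703
Terminal value at year 5: TV = D_5×(1+g_2)/(r−g_2) = 217487.37904/0.028 = 7767406.39420
P_0 = D_1/(1+r)^1 + D_2/(1+r)^2 + D_3/(1+r)^3 + D_4/(1+r)^4 + D_5/(1+r)^5 + TV/(1+r)^5
    = 103192.90383 + 112924.44751 + 123573.71847 + 135227.26242 + 147979.78670 + 5512247.05458 = 6135145.17351

£6135145.17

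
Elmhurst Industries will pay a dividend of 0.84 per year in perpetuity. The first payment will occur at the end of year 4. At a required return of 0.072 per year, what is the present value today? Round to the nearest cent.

Value at end of year 3: C / r = 0.84 / 0.072 = 11.6667
Discount to today: PV = 11.6667 / (1 + 0.072)^3 = 11.6667 / 1.231925 = 9.47

9.47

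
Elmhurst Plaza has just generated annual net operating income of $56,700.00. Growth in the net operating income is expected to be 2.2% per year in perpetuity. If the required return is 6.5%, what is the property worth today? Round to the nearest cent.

D₁ = D₀ × (1 + g) = $56,700.00 × 1.022 = $57,947.4000
Growing perpetuity: P = D₁ / (r − g) = $57,947.4000 / (0.065 − 0.022) = $1,347,613.95

$1347613.95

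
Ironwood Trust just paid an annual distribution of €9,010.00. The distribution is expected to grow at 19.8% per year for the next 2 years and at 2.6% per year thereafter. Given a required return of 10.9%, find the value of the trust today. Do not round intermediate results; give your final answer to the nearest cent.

D_1 = 10793.98000
D_2 = 12931.18804
Terminal value at year 2: TV = D_2×(1+g_2)/(r−g_2) = 13267.39893/0.083 = 159848.17987
P_0 = D_1/(1+r)^1 + D_2/(1+r)^2 + TV/(1+r)^2
    = 9733.07484 + 10514.17823 + 129970.44419 = 150217.69726

€150217.70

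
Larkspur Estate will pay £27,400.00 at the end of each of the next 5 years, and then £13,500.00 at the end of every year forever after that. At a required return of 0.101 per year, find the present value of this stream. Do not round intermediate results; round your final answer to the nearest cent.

PV of 5-year annuity: £27,400.00 × [1 − (1+0.101)^−5] / 0.101 = 103602.75461
Perpetuity value at year 5: £13,500.00 / 0.101 = 133663.36634
PV of perpetuity: 133663.36634 / (1+0.101)^5 = 82618.21352
Total PV = 103602.75461 + 82618.21352 = 186220.96813

£186220.97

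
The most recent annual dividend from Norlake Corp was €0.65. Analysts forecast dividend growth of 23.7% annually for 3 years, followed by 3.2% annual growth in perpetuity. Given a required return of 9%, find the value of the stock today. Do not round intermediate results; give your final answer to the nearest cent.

D_1 = 0.80405
D_2 = 0.99461
D_3 = 1.23033
Terminal value at year 3: TV = D_3×(1+g_2)/(r−g_2) = 1.26970/0.058 = 21.89143
P_0 = D_1/(1+r)^1 + D_2/(1+r)^2 + D_3/(1+r)^3 + TV/(1+r)^3
    = 0.73766 + 0.83714 + 0.95004 + 16.90420 = 19.42905

€19.43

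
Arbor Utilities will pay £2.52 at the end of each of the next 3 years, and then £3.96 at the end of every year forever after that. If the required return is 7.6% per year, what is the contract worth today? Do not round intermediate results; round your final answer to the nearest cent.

PV of 3-year annuity: £2.52 × [1 − (1+0.076)^−3] / 0.076 = 6.54144
Perpetuity value at year 3: £3.96 / 0.076 = 52.10526
PV of perpetuity: 52.10526 / (1+0.076)^3 = 41.82585
Total PV = 6.54144 + 41.82585 = 48.36729

£48.37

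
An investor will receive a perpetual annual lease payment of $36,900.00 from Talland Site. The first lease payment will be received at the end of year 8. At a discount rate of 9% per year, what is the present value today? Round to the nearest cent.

Value at end of year 7: C / r = $36,900.00 / 0.09 = $410,000.0000
Discount to today: PV = $410,000.0000 / (1 + 0.09)^7 = $410,000.0000 / 1.828039 = $224,284.04

$224284.04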